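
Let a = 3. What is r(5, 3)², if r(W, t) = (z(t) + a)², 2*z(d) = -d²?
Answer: 81/16 ≈ 5.0625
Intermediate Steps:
z(d) = -d²/2 (z(d) = (-d²)/2 = -d²/2)
r(W, t) = (3 - t²/2)² (r(W, t) = (-t²/2 + 3)² = (3 - t²/2)²)
r(5, 3)² = ((-6 + 3²)²/4)² = ((-6 + 9)²/4)² = ((¼)*3²)² = ((¼)*9)² = (9/4)² = 81/16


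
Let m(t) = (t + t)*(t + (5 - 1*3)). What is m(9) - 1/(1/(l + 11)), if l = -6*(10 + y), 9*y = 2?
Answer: 745/3 ≈ 248.33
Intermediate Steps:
y = 2/9 (y = (⅑)*2 = 2/9 ≈ 0.22222)
m(t) = 2*t*(2 + t) (m(t) = (2*t)*(t + (5 - 3)) = (2*t)*(t + 2) = (2*t)*(2 + t) = 2*t*(2 + t))
l = -184/3 (l = -6*(10 + 2/9) = -6*92/9 = -184/3 ≈ -61.333)
m(9) - 1/(1/(l + 11)) = 2*9*(2 + 9) - 1/(1/(-184/3 + 11)) = 2*9*11 - 1/(1/(-151/3)) = 198 - 1/(-3/151) = 198 - 1*(-151/3) = 198 + 151/3 = 745/3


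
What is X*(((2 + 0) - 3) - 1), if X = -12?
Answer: 24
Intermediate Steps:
X*(((2 + 0) - 3) - 1) = -12*(((2 + 0) - 3) - 1) = -12*((2 - 3) - 1) = -12*(-1 - 1) = -12*(-2) = 24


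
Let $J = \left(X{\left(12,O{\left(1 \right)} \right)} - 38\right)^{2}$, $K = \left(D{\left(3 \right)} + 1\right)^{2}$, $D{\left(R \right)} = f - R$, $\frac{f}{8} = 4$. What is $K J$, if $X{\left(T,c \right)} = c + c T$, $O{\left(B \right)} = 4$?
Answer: $176400$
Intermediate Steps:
$f = 32$ ($f = 8 \cdot 4 = 32$)
$D{\left(R \right)} = 32 - R$
$K = 900$ ($K = \left(\left(32 - 3\right) + 1\right)^{2} = \left(29 + 1\right)^{2} = 30^{2} = 900$)
$X{\left(T,c \right)} = c + T c$
$J = 196$ ($J = \left(4 \left(1 + 12\right) - 38\right)^{2} = \left(4 \cdot 13 - 38\right)^{2} = \left(52 - 38\right)^{2} = 14^{2} = 196$)
$K J = 900 \cdot 196 = 176400$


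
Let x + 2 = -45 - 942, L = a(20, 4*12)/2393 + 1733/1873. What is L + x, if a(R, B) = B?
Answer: -4428549048/4482089 ≈ -988.05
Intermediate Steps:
L = 4236973/4482089 (L = (4*12)/2393 + 1733/1873 = 48*(1/2393) + 1733*(1/1873) = 48/2393 + 1733/1873 = 4236973/4482089 ≈ 0.94531)
x = -989 (x = -2 + (-45 - 942) = -2 - 987 = -989)
L + x = 4236973/4482089 - 989 = -4428549048/4482089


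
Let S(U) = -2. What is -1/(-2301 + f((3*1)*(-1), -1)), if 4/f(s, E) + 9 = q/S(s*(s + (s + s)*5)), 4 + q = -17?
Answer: 3/6895 ≈ 0.00043510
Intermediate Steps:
q = -21 (q = -4 - 17 = -21)
f(s, E) = 8/3 (f(s, E) = 4/(-9 - 21/(-2)) = 4/(-9 - 21*(-½)) = 4/(-9 + 21/2) = 4/(3/2) = 4*(⅔) = 8/3)
-1/(-2301 + f((3*1)*(-1), -1)) = -1/(-2301 + 8/3) = -1/(-6895/3) = -1*(-3/6895) = 3/6895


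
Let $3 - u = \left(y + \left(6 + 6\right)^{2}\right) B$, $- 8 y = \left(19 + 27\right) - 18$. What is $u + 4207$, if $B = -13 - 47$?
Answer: $12640$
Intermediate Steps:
$B = -60$ ($B = -13 - 47 = -60$)
$y = - \frac{7}{2}$ ($y = - \frac{\left(19 + 27\right) - 18}{8} = - \frac{46 - 18}{8} = \left(- \frac{1}{8}\right) 28 = - \frac{7}{2} \approx -3.5$)
$u = 8433$ ($u = 3 - \left(- \frac{7}{2} + \left(6 + 6\right)^{2}\right) \left(-60\right) = 3 - \left(- \frac{7}{2} + 12^{2}\right) \left(-60\right) = 3 - \left(- \frac{7}{2} + 144\right) \left(-60\right) = 3 - \frac{281}{2} \left(-60\right) = 3 - -8430 = 3 + 8430 = 8433$)
$u + 4207 = 8433 + 4207 = 12640$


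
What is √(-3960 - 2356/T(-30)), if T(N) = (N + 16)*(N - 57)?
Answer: I*√1469406162/609 ≈ 62.944*I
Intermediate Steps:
T(N) = (-57 + N)*(16 + N) (T(N) = (16 + N)*(-57 + N) = (-57 + N)*(16 + N))
√(-3960 - 2356/T(-30)) = √(-3960 - 2356/(-912 + (-30)² - 41*(-30))) = √(-3960 - 2356/(-912 + 900 + 1230)) = √(-3960 - 2356/1218) = √(-3960 - 2356*1/1218) = √(-3960 - 1178/609) = √(-2412818/609) = I*√1469406162/609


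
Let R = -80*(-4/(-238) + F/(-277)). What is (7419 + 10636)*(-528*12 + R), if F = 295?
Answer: -3720945705840/32963 ≈ -1.1288e+8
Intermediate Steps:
R = 2764080/32963 (R = -80*(-4/(-238) + 295/(-277)) = -80*(-4*(-1/238) + 295*(-1/277)) = -80*(2/119 - 295/277) = -80*(-34551/32963) = 2764080/32963 ≈ 83.854)
(7419 + 10636)*(-528*12 + R) = (7419 + 10636)*(-528*12 + 2764080/32963) = 18055*(-6336 + 2764080/32963) = 18055*(-206089488/32963) = -3720945705840/32963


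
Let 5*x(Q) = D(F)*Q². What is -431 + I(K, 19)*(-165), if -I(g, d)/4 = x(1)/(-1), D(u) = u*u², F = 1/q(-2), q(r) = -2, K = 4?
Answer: -829/2 ≈ -414.50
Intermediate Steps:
F = -½ (F = 1/(-2) = -½ ≈ -0.50000)
D(u) = u³
x(Q) = -Q²/40 (x(Q) = ((-½)³*Q²)/5 = (-Q²/8)/5 = -Q²/40)
I(g, d) = -⅒ (I(g, d) = -4*(-1/40*1²)/(-1) = -4*(-1/40*1)*(-1) = -(-1)*(-1)/10 = -4*1/40 = -⅒)
-431 + I(K, 19)*(-165) = -431 - ⅒*(-165) = -431 + 33/2 = -829/2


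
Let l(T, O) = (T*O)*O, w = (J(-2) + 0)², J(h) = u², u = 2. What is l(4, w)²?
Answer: 1048576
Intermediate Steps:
J(h) = 4 (J(h) = 2² = 4)
w = 16 (w = (4 + 0)² = 4² = 16)
l(T, O) = T*O² (l(T, O) = (O*T)*O = T*O²)
l(4, w)² = (4*16²)² = (4*256)² = 1024² = 1048576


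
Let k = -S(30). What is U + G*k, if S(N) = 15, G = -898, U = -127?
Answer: 13343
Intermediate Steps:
k = -15 (k = -1*15 = -15)
U + G*k = -127 - 898*(-15) = -127 + 13470 = 13343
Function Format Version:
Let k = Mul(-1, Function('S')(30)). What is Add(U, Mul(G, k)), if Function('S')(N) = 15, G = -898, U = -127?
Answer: 13343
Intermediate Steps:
k = -15 (k = Mul(-1, 15) = -15)
Add(U, Mul(G, k)) = Add(-127, Mul(-898, -15)) = Add(-127, 13470) = 13343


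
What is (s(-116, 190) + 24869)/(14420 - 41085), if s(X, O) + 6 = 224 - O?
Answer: -24897/26665 ≈ -0.93370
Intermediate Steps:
s(X, O) = 218 - O (s(X, O) = -6 + (224 - O) = 218 - O)
(s(-116, 190) + 24869)/(14420 - 41085) = ((218 - 1*190) + 24869)/(14420 - 41085) = ((218 - 190) + 24869)/(-26665) = (28 + 24869)*(-1/26665) = 24897*(-1/26665) = -24897/26665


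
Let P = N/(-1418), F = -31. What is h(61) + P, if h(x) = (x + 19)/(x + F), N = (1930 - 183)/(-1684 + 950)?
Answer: 8331737/3122436 ≈ 2.6683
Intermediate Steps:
N = -1747/734 (N = 1747/(-734) = 1747*(-1/734) = -1747/734 ≈ -2.3801)
P = 1747/1040812 (P = -1747/734/(-1418) = -1747/734*(-1/1418) = 1747/1040812 ≈ 0.0016785)
h(x) = (19 + x)/(-31 + x) (h(x) = (x + 19)/(x - 31) = (19 + x)/(-31 + x))
h(61) + P = (19 + 61)/(-31 + 61) + 1747/1040812 = 80/30 + 1747/1040812 = (1/30)*80 + 1747/1040812 = 8/3 + 1747/1040812 = 8331737/3122436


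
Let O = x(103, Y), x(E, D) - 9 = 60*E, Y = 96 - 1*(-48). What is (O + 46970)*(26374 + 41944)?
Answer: 3631716562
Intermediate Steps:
Y = 144 (Y = 96 + 48 = 144)
x(E, D) = 9 + 60*E
O = 6189 (O = 9 + 60*103 = 9 + 6180 = 6189)
(O + 46970)*(26374 + 41944) = (6189 + 46970)*(26374 + 41944) = 53159*68318 = 3631716562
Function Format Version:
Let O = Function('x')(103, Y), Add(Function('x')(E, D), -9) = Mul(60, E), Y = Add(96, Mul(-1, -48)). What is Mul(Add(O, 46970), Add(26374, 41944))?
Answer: 3631716562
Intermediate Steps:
Y = 144 (Y = Add(96, 48) = 144)
Function('x')(E, D) = Add(9, Mul(60, E))
O = 6189 (O = Add(9, Mul(60, 103)) = Add(9, 6180) = 6189)
Mul(Add(O, 46970), Add(26374, 41944)) = Mul(Add(6189, 46970), Add(26374, 41944)) = Mul(53159, 68318) = 3631716562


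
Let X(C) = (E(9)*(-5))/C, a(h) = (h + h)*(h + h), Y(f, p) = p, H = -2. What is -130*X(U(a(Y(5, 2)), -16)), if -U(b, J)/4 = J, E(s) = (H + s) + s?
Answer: 325/2 ≈ 162.50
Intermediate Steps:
E(s) = -2 + 2*s (E(s) = (-2 + s) + s = -2 + 2*s)
a(h) = 4*h**2 (a(h) = (2*h)*(2*h) = 4*h**2)
U(b, J) = -4*J
X(C) = -80/C (X(C) = ((-2 + 2*9)*(-5))/C = ((-2 + 18)*(-5))/C = (16*(-5))/C = -80/C)
-130*X(U(a(Y(5, 2)), -16)) = -(-10400)/((-4*(-16))) = -(-10400)/64 = -130*(-5/4) = 325/2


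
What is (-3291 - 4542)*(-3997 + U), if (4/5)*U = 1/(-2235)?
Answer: 18659869207/596 ≈ 3.1309e+7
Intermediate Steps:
U = -1/1788 (U = (5/4)/(-2235) = (5/4)*(-1/2235) = -1/1788 ≈ -0.00055928)
(-3291 - 4542)*(-3997 + U) = (-3291 - 4542)*(-3997 - 1/1788) = -7833*(-7146637/1788) = 18659869207/596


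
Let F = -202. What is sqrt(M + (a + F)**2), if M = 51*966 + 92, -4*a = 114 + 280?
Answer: sqrt(558633)/2 ≈ 373.71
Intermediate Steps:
a = -197/2 (a = -(114 + 280)/4 = -1/4*394 = -197/2 ≈ -98.500)
M = 49358 (M = 49266 + 92 = 49358)
sqrt(M + (a + F)**2) = sqrt(49358 + (-197/2 - 202)**2) = sqrt(49358 + (-601/2)**2) = sqrt(49358 + 361201/4) = sqrt(558633/4) = sqrt(558633)/2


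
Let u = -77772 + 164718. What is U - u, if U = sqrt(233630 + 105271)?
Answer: -86946 + sqrt(338901) ≈ -86364.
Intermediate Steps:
U = sqrt(338901) ≈ 582.15
u = 86946
U - u = sqrt(338901) - 1*86946 = sqrt(338901) - 86946 = -86946 + sqrt(338901)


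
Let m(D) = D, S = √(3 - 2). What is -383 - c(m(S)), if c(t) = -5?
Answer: -378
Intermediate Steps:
S = 1 (S = √1 = 1)
-383 - c(m(S)) = -383 - 1*(-5) = -383 + 5 = -378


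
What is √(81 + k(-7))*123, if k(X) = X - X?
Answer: 1107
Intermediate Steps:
k(X) = 0
√(81 + k(-7))*123 = √(81 + 0)*123 = √81*123 = 9*123 = 1107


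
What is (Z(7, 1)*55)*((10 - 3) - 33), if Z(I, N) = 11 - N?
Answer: -14300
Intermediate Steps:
(Z(7, 1)*55)*((10 - 3) - 33) = ((11 - 1*1)*55)*((10 - 3) - 33) = ((11 - 1)*55)*(7 - 33) = (10*55)*(-26) = 550*(-26) = -14300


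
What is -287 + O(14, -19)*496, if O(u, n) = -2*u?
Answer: -14175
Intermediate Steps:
-287 + O(14, -19)*496 = -287 - 2*14*496 = -287 - 28*496 = -287 - 13888 = -14175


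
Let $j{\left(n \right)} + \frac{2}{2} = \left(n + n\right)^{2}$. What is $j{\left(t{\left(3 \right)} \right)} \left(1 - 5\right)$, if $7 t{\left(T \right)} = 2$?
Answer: $\frac{132}{49} \approx 2.6939$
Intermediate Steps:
$t{\left(T \right)} = \frac{2}{7}$ ($t{\left(T \right)} = \frac{1}{7} \cdot 2 = \frac{2}{7}$)
$j{\left(n \right)} = -1 + 4 n^{2}$ ($j{\left(n \right)} = -1 + \left(n + n\right)^{2} = -1 + \left(2 n\right)^{2} = -1 + 4 n^{2}$)
$j{\left(t{\left(3 \right)} \right)} \left(1 - 5\right) = \left(-1 + 4 \left(\frac{2}{7}\right)^{2}\right) \left(1 - 5\right) = \left(-1 + 4 \cdot \frac{4}{49}\right) \left(-4\right) = \left(-1 + \frac{16}{49}\right) \left(-4\right) = \left(- \frac{33}{49}\right) \left(-4\right) = \frac{132}{49}$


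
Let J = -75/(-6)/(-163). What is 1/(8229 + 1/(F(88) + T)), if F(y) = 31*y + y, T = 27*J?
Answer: 917341/7548799415 ≈ 0.00012152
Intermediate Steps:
J = -25/326 (J = -75*(-⅙)*(-1/163) = (25/2)*(-1/163) = -25/326 ≈ -0.076687)
T = -675/326 (T = 27*(-25/326) = -675/326 ≈ -2.0706)
F(y) = 32*y
1/(8229 + 1/(F(88) + T)) = 1/(8229 + 1/(32*88 - 675/326)) = 1/(8229 + 1/(2816 - 675/326)) = 1/(8229 + 1/(917341/326)) = 1/(8229 + 326/917341) = 1/(7548799415/917341) = 917341/7548799415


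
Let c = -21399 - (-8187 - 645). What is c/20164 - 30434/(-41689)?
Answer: 1264303/11839676 ≈ 0.10679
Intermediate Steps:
c = -12567 (c = -21399 - 1*(-8832) = -21399 + 8832 = -12567)
c/20164 - 30434/(-41689) = -12567/20164 - 30434/(-41689) = -12567*1/20164 - 30434*(-1/41689) = -177/284 + 30434/41689 = 1264303/11839676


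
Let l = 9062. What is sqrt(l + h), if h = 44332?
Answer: sqrt(53394) ≈ 231.07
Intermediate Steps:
sqrt(l + h) = sqrt(9062 + 44332) = sqrt(53394)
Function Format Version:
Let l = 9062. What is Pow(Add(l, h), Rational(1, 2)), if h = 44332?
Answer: Pow(53394, Rational(1, 2)) ≈ 231.07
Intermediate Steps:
Pow(Add(l, h), Rational(1, 2)) = Pow(Add(9062, 44332), Rational(1, 2)) = Pow(53394, Rational(1, 2))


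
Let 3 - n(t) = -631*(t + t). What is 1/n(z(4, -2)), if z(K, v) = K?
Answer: 1/5051 ≈ 0.00019798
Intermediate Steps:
n(t) = 3 + 1262*t (n(t) = 3 - (-631)*(t + t) = 3 - (-631)*2*t = 3 - (-1262)*t = 3 + 1262*t)
1/n(z(4, -2)) = 1/(3 + 1262*4) = 1/(3 + 5048) = 1/5051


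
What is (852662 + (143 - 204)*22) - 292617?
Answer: 558703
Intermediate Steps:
(852662 + (143 - 204)*22) - 292617 = (852662 - 61*22) - 292617 = (852662 - 1342) - 292617 = 851320 - 292617 = 558703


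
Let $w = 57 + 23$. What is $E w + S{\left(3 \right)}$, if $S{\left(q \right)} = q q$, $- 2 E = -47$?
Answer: $1889$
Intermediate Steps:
$E = \frac{47}{2}$ ($E = \left(- \frac{1}{2}\right) \left(-47\right) = \frac{47}{2} \approx 23.5$)
$w = 80$
$S{\left(q \right)} = q^{2}$
$E w + S{\left(3 \right)} = \frac{47}{2} \cdot 80 + 3^{2} = 1880 + 9 = 1889$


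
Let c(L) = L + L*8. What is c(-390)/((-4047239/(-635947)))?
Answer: -42116490/76363 ≈ -551.53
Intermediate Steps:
c(L) = 9*L (c(L) = L + 8*L = 9*L)
c(-390)/((-4047239/(-635947))) = (9*(-390))/((-4047239/(-635947))) = -3510/((-4047239*(-1/635947))) = -3510/76363/11999 = -3510*11999/76363 = -42116490/76363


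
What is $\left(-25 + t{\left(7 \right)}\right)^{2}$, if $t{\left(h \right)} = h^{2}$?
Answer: $576$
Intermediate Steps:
$\left(-25 + t{\left(7 \right)}\right)^{2} = \left(-25 + 7^{2}\right)^{2} = \left(-25 + 49\right)^{2} = 24^{2} = 576$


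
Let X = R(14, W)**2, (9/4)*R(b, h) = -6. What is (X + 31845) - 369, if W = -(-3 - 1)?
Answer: 283348/9 ≈ 31483.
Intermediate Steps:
W = 4 (W = -1*(-4) = 4)
R(b, h) = -8/3 (R(b, h) = (4/9)*(-6) = -8/3)
X = 64/9 (X = (-8/3)**2 = 64/9 ≈ 7.1111)
(X + 31845) - 369 = (64/9 + 31845) - 369 = 286669/9 - 369 = 283348/9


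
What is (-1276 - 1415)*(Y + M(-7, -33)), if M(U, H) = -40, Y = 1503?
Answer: -3936933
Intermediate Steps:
(-1276 - 1415)*(Y + M(-7, -33)) = (-1276 - 1415)*(1503 - 40) = -2691*1463 = -3936933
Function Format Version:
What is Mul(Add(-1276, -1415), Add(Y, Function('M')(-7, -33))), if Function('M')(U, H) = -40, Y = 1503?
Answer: -3936933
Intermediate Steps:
Mul(Add(-1276, -1415), Add(Y, Function('M')(-7, -33))) = Mul(Add(-1276, -1415), Add(1503, -40)) = Mul(-2691, 1463) = -3936933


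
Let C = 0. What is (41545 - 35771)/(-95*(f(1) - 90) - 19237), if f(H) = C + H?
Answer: -2887/5391 ≈ -0.53552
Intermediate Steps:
f(H) = H (f(H) = 0 + H = H)
(41545 - 35771)/(-95*(f(1) - 90) - 19237) = (41545 - 35771)/(-95*(1 - 90) - 19237) = 5774/(-95*(-89) - 19237) = 5774/(8455 - 19237) = 5774/(-10782) = 5774*(-1/10782) = -2887/5391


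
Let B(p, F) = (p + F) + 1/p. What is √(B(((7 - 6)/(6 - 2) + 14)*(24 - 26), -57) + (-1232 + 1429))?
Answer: √1448598/114 ≈ 10.558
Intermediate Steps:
B(p, F) = F + p + 1/p (B(p, F) = (F + p) + 1/p = F + p + 1/p)
√(B(((7 - 6)/(6 - 2) + 14)*(24 - 26), -57) + (-1232 + 1429)) = √((-57 + ((7 - 6)/(6 - 2) + 14)*(24 - 26) + 1/(((7 - 6)/(6 - 2) + 14)*(24 - 26))) + (-1232 + 1429)) = √((-57 + (1/4 + 14)*(-2) + 1/((1/4 + 14)*(-2))) + 197) = √((-57 + (1*(¼) + 14)*(-2) + 1/((1*(¼) + 14)*(-2))) + 197) = √((-57 + (¼ + 14)*(-2) + 1/((¼ + 14)*(-2))) + 197) = √((-57 + (57/4)*(-2) + 1/((57/4)*(-2))) + 197) = √((-57 - 57/2 + 1/(-57/2)) + 197) = √((-57 - 57/2 - 2/57) + 197) = √(-9751/114 + 197) = √(12707/114) = √1448598/114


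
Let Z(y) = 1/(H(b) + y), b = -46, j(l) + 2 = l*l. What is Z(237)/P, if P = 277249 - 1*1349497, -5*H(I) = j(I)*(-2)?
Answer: -5/5804078424 ≈ -8.6146e-10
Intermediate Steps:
j(l) = -2 + l² (j(l) = -2 + l*l = -2 + l²)
H(I) = -⅘ + 2*I²/5 (H(I) = -(-2 + I²)*(-2)/5 = -(4 - 2*I²)/5 = -⅘ + 2*I²/5)
Z(y) = 1/(4228/5 + y) (Z(y) = 1/((-⅘ + (⅖)*(-46)²) + y) = 1/((-⅘ + (⅖)*2116) + y) = 1/((-⅘ + 4232/5) + y) = 1/(4228/5 + y))
P = -1072248 (P = 277249 - 1349497 = -1072248)
Z(237)/P = (5/(4228 + 5*237))/(-1072248) = (5/(4228 + 1185))*(-1/1072248) = (5/5413)*(-1/1072248) = -5/5804078424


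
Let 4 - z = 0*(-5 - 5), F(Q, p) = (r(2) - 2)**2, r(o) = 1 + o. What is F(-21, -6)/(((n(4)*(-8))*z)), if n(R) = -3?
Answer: 1/96 ≈ 0.010417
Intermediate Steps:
F(Q, p) = 1 (F(Q, p) = ((1 + 2) - 2)**2 = (3 - 2)**2 = 1**2 = 1)
z = 4 (z = 4 - 0*(-5 - 5) = 4 - 0*(-10) = 4 - 1*0 = 4 + 0 = 4)
F(-21, -6)/(((n(4)*(-8))*z)) = 1/(-3*(-8)*4) = 1/(24*4) = 1/96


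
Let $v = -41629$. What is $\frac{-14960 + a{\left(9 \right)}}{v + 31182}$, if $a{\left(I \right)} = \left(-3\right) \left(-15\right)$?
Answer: $\frac{14915}{10447} \approx 1.4277$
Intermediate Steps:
$a{\left(I \right)} = 45$
$\frac{-14960 + a{\left(9 \right)}}{v + 31182} = \frac{-14960 + 45}{-41629 + 31182} = - \frac{14915}{-10447} = \left(-14915\right) \left(- \frac{1}{10447}\right) = \frac{14915}{10447}$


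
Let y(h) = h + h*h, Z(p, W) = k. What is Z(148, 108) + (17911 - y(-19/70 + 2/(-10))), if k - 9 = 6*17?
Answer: 88309021/4900 ≈ 18022.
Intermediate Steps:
k = 111 (k = 9 + 6*17 = 9 + 102 = 111)
Z(p, W) = 111
y(h) = h + h²
Z(148, 108) + (17911 - y(-19/70 + 2/(-10))) = 111 + (17911 - (-19/70 + 2/(-10))*(1 + (-19/70 + 2/(-10)))) = 111 + (17911 - (-19*1/70 + 2*(-⅒))*(1 + (-19*1/70 + 2*(-⅒)))) = 111 + (17911 - (-19/70 - ⅕)*(1 + (-19/70 - ⅕))) = 111 + (17911 - (-33)*(1 - 33/70)/70) = 111 + (17911 - (-33)*37/(70*70)) = 111 + (17911 - 1*(-1221/4900)) = 111 + (17911 + 1221/4900) = 111 + 87765121/4900 = 88309021/4900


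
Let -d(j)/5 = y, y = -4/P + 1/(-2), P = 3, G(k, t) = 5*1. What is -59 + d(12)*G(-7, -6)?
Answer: -79/6 ≈ -13.167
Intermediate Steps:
G(k, t) = 5
y = -11/6 (y = -4/3 + 1/(-2) = -4*1/3 + 1*(-1/2) = -4/3 - 1/2 = -11/6 ≈ -1.8333)
d(j) = 55/6 (d(j) = -5*(-11/6) = 55/6)
-59 + d(12)*G(-7, -6) = -59 + (55/6)*5 = -59 + 275/6 = -79/6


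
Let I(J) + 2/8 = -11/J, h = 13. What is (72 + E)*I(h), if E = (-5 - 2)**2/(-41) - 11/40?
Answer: -6593133/85280 ≈ -77.312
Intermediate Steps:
I(J) = -1/4 - 11/J
E = -2411/1640 (E = (-7)**2*(-1/41) - 11*1/40 = 49*(-1/41) - 11/40 = -49/41 - 11/40 = -2411/1640 ≈ -1.4701)
(72 + E)*I(h) = (72 - 2411/1640)*((1/4)*(-44 - 1*13)/13) = 115669*((1/4)*(1/13)*(-44 - 13))/1640 = 115669*((1/4)*(1/13)*(-57))/1640 = (115669/1640)*(-57/52) = -6593133/85280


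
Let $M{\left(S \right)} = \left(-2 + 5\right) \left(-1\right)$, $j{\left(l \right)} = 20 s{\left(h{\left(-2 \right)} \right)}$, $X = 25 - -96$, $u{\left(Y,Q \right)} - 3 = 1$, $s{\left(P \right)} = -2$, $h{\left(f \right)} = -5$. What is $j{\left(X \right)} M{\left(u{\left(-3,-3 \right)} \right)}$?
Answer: $120$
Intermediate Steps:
$u{\left(Y,Q \right)} = 4$ ($u{\left(Y,Q \right)} = 3 + 1 = 4$)
$X = 121$ ($X = 25 + 96 = 121$)
$j{\left(l \right)} = -40$ ($j{\left(l \right)} = 20 \left(-2\right) = -40$)
$M{\left(S \right)} = -3$ ($M{\left(S \right)} = 3 \left(-1\right) = -3$)
$j{\left(X \right)} M{\left(u{\left(-3,-3 \right)} \right)} = \left(-40\right) \left(-3\right) = 120$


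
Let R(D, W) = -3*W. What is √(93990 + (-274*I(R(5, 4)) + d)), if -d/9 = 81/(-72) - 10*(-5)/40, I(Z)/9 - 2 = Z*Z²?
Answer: √69604878/4 ≈ 2085.7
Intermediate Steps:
I(Z) = 18 + 9*Z³ (I(Z) = 18 + 9*(Z*Z²) = 18 + 9*Z³)
d = -9/8 (d = -9*(81/(-72) - 10*(-5)/40) = -9*(81*(-1/72) + 50*(1/40)) = -9*(-9/8 + 5/4) = -9*⅛ = -9/8 ≈ -1.1250)
√(93990 + (-274*I(R(5, 4)) + d)) = √(93990 + (-274*(18 + 9*(-3*4)³) - 9/8)) = √(93990 + (-274*(18 + 9*(-12)³) - 9/8)) = √(93990 + (-274*(18 + 9*(-1728)) - 9/8)) = √(93990 + (-274*(18 - 15552) - 9/8)) = √(93990 + (-274*(-15534) - 9/8)) = √(93990 + (4256316 - 9/8)) = √(93990 + 34050519/8) = √(34802439/8) = √69604878/4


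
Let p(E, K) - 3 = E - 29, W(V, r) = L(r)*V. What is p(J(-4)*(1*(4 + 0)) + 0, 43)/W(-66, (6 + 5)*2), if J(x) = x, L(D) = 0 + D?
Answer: 7/242 ≈ 0.028926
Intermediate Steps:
L(D) = D
W(V, r) = V*r (W(V, r) = r*V = V*r)
p(E, K) = -26 + E (p(E, K) = 3 + (E - 29) = 3 + (-29 + E) = -26 + E)
p(J(-4)*(1*(4 + 0)) + 0, 43)/W(-66, (6 + 5)*2) = (-26 + (-4*(4 + 0) + 0))/((-66*(6 + 5)*2)) = (-26 + (-4*4 + 0))/((-726*2)) = (-26 + (-4*4 + 0))/((-66*22)) = (-26 + (-16 + 0))/(-1452) = (-26 - 16)*(-1/1452) = -42*(-1/1452) = 7/242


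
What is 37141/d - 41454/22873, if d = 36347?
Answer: -657202445/831364931 ≈ -0.79051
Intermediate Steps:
37141/d - 41454/22873 = 37141/36347 - 41454/22873 = -657202445/831364931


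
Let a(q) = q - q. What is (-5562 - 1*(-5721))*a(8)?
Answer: 0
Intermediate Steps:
a(q) = 0
(-5562 - 1*(-5721))*a(8) = (-5562 - 1*(-5721))*0 = (-5562 + 5721)*0 = 159*0 = 0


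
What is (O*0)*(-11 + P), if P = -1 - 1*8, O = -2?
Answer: 0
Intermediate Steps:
P = -9 (P = -1 - 8 = -9)
(O*0)*(-11 + P) = (-2*0)*(-11 - 9) = 0*(-20) = 0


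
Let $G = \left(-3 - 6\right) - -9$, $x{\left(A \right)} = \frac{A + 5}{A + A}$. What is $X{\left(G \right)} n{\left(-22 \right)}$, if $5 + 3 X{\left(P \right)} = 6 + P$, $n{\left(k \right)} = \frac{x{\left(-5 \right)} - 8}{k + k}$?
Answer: $\frac{2}{33} \approx 0.060606$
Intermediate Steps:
$x{\left(A \right)} = \frac{5 + A}{2 A}$
$G = 0$ ($G = \left(-3 - 6\right) + 9 = -9 + 9 = 0$)
$n{\left(k \right)} = - \frac{4}{k}$ ($n{\left(k \right)} = \frac{\frac{5 - 5}{2 \left(-5\right)} - 8}{k + k} = \frac{\frac{1}{2} \left(- \frac{1}{5}\right) 0 - 8}{2 k} = \left(0 - 8\right) \frac{1}{2 k} = - 8 \frac{1}{2 k} = - \frac{4}{k}$)
$X{\left(P \right)} = \frac{1}{3} + \frac{P}{3}$ ($X{\left(P \right)} = - \frac{5}{3} + \frac{6 + P}{3} = - \frac{5}{3} + \left(2 + \frac{P}{3}\right) = \frac{1}{3} + \frac{P}{3}$)
$X{\left(G \right)} n{\left(-22 \right)} = \left(\frac{1}{3} + \frac{1}{3} \cdot 0\right) \left(- \frac{4}{-22}\right) = \left(\frac{1}{3} + 0\right) \left(\left(-4\right) \left(- \frac{1}{22}\right)\right) = \frac{1}{3} \cdot \frac{2}{11} = \frac{2}{33}$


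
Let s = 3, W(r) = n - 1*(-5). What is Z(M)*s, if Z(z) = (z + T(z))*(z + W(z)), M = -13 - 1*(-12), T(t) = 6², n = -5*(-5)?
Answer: 3045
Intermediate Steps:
n = 25
T(t) = 36
W(r) = 30 (W(r) = 25 - 1*(-5) = 25 + 5 = 30)
M = -1 (M = -13 + 12 = -1)
Z(z) = (30 + z)*(36 + z) (Z(z) = (z + 36)*(z + 30) = (36 + z)*(30 + z) = (30 + z)*(36 + z))
Z(M)*s = (1080 + (-1)² + 66*(-1))*3 = (1080 + 1 - 66)*3 = 1015*3 = 3045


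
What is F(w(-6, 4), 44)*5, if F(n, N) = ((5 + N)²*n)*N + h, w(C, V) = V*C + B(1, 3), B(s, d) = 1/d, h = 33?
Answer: -37503125/3 ≈ -1.2501e+7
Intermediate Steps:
w(C, V) = ⅓ + C*V (w(C, V) = V*C + 1/3 = C*V + ⅓ = ⅓ + C*V)
F(n, N) = 33 + N*n*(5 + N)² (F(n, N) = ((5 + N)²*n)*N + 33 = (n*(5 + N)²)*N + 33 = N*n*(5 + N)² + 33 = 33 + N*n*(5 + N)²)
F(w(-6, 4), 44)*5 = (33 + 44*(⅓ - 6*4)*(5 + 44)²)*5 = (33 + 44*(⅓ - 24)*49²)*5 = (33 + 44*(-71/3)*2401)*5 = (33 - 7500724/3)*5 = -7500625/3*5 = -37503125/3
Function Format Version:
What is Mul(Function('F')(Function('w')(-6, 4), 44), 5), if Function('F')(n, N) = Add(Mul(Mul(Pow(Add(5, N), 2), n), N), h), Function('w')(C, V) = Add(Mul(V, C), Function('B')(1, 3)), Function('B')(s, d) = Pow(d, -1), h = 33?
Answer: Rational(-37503125, 3) ≈ -1.2501e+7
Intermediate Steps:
Function('w')(C, V) = Add(Rational(1, 3), Mul(C, V)) (Function('w')(C, V) = Add(Mul(V, C), Pow(3, -1)) = Add(Mul(C, V), Rational(1, 3)) = Add(Rational(1, 3), Mul(C, V)))
Function('F')(n, N) = Add(33, Mul(N, n, Pow(Add(5, N), 2))) (Function('F')(n, N) = Add(Mul(Mul(Pow(Add(5, N), 2), n), N), 33) = Add(Mul(Mul(n, Pow(Add(5, N), 2)), N), 33) = Add(Mul(N, n, Pow(Add(5, N), 2)), 33) = Add(33, Mul(N, n, Pow(Add(5, N), 2))))
Mul(Function('F')(Function('w')(-6, 4), 44), 5) = Mul(Add(33, Mul(44, Add(Rational(1, 3), Mul(-6, 4)), Pow(Add(5, 44), 2))), 5) = Mul(Add(33, Mul(44, Add(Rational(1, 3), -24), Pow(49, 2))), 5) = Mul(Add(33, Mul(44, Rational(-71, 3), 2401)), 5) = Mul(Add(33, Rational(-7500724, 3)), 5) = Mul(Rational(-7500625, 3), 5) = Rational(-37503125, 3)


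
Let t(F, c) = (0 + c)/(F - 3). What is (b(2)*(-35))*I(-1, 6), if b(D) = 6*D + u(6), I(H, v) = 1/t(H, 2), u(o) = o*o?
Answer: 3360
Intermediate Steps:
u(o) = o²
t(F, c) = c/(-3 + F)
I(H, v) = -3/2 + H/2 (I(H, v) = 1/(2/(-3 + H)) = -3/2 + H/2)
b(D) = 36 + 6*D (b(D) = 6*D + 6² = 6*D + 36 = 36 + 6*D)
(b(2)*(-35))*I(-1, 6) = ((36 + 6*2)*(-35))*(-3/2 + (½)*(-1)) = ((36 + 12)*(-35))*(-3/2 - ½) = (48*(-35))*(-2) = -1680*(-2) = 3360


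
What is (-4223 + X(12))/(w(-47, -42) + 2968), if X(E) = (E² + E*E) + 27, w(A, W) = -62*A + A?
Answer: -3908/5835 ≈ -0.66975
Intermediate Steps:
w(A, W) = -61*A
X(E) = 27 + 2*E² (X(E) = (E² + E²) + 27 = 2*E² + 27 = 27 + 2*E²)
(-4223 + X(12))/(w(-47, -42) + 2968) = (-4223 + (27 + 2*12²))/(-61*(-47) + 2968) = (-4223 + (27 + 2*144))/(2867 + 2968) = (-4223 + (27 + 288))/5835 = (-4223 + 315)*(1/5835) = -3908*1/5835 = -3908/5835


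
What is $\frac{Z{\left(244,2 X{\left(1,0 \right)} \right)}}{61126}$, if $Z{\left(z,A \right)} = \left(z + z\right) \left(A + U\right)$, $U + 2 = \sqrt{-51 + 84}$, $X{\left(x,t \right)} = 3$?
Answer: $\frac{976}{30563} + \frac{244 \sqrt{33}}{30563} \approx 0.077796$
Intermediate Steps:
$U = -2 + \sqrt{33}$ ($U = -2 + \sqrt{-51 + 84} = -2 + \sqrt{33} \approx 3.7446$)
$Z{\left(z,A \right)} = 2 z \left(-2 + A + \sqrt{33}\right)$ ($Z{\left(z,A \right)} = \left(z + z\right) \left(A - \left(2 - \sqrt{33}\right)\right) = 2 z \left(-2 + A + \sqrt{33}\right)$)
$\frac{Z{\left(244,2 X{\left(1,0 \right)} \right)}}{61126} = \frac{2 \cdot 244 \left(-2 + 2 \cdot 3 + \sqrt{33}\right)}{61126} = 2 \cdot 244 \left(-2 + 6 + \sqrt{33}\right) \frac{1}{61126} = 2 \cdot 244 \left(4 + \sqrt{33}\right) \frac{1}{61126} = \left(1952 + 488 \sqrt{33}\right) \frac{1}{61126} = \frac{976}{30563} + \frac{244 \sqrt{33}}{30563}$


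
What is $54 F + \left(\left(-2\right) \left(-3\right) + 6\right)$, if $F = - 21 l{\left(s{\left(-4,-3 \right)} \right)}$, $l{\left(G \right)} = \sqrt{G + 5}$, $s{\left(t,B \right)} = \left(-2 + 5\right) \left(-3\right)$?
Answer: $12 - 2268 i \approx 12.0 - 2268.0 i$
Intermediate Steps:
$s{\left(t,B \right)} = -9$ ($s{\left(t,B \right)} = 3 \left(-3\right) = -9$)
$l{\left(G \right)} = \sqrt{5 + G}$
$F = - 42 i$ ($F = - 21 \sqrt{5 - 9} = - 21 \sqrt{-4} = - 21 \cdot 2 i = - 42 i \approx - 42.0 i$)
$54 F + \left(\left(-2\right) \left(-3\right) + 6\right) = 54 \left(- 42 i\right) + \left(\left(-2\right) \left(-3\right) + 6\right) = - 2268 i + \left(6 + 6\right) = - 2268 i + 12 = 12 - 2268 i$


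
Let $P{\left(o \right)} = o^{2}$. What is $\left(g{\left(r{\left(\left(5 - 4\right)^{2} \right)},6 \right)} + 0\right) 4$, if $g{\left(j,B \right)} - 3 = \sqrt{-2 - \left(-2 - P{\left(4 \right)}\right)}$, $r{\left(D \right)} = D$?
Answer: $28$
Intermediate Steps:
$g{\left(j,B \right)} = 7$ ($g{\left(j,B \right)} = 3 + \sqrt{-2 + \left(\left(3 + 4^{2}\right) - 1\right)} = 3 + \sqrt{-2 + \left(\left(3 + 16\right) - 1\right)} = 3 + \sqrt{-2 + \left(19 - 1\right)} = 3 + \sqrt{-2 + 18} = 3 + \sqrt{16} = 3 + 4 = 7$)
$\left(g{\left(r{\left(\left(5 - 4\right)^{2} \right)},6 \right)} + 0\right) 4 = \left(7 + 0\right) 4 = 7 \cdot 4 = 28$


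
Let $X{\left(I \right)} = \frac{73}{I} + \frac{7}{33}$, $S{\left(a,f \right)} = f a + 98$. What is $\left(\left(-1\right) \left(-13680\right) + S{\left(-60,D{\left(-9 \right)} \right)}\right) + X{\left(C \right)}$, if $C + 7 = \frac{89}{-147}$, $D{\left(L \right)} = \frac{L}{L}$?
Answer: $\frac{505765595}{36894} \approx 13709.0$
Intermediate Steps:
$D{\left(L \right)} = 1$
$S{\left(a,f \right)} = 98 + a f$ ($S{\left(a,f \right)} = a f + 98 = 98 + a f$)
$C = - \frac{1118}{147}$ ($C = -7 + \frac{89}{-147} = -7 + 89 \left(- \frac{1}{147}\right) = -7 - \frac{89}{147} = - \frac{1118}{147} \approx -7.6054$)
$X{\left(I \right)} = \frac{7}{33} + \frac{73}{I}$ ($X{\left(I \right)} = \frac{73}{I} + 7 \cdot \frac{1}{33} = \frac{73}{I} + \frac{7}{33} = \frac{7}{33} + \frac{73}{I}$)
$\left(\left(-1\right) \left(-13680\right) + S{\left(-60,D{\left(-9 \right)} \right)}\right) + X{\left(C \right)} = \left(\left(-1\right) \left(-13680\right) + \left(98 - 60\right)\right) + \left(\frac{7}{33} + \frac{73}{- \frac{1118}{147}}\right) = \left(13680 + \left(98 - 60\right)\right) + \left(\frac{7}{33} + 73 \left(- \frac{147}{1118}\right)\right) = \left(13680 + 38\right) + \left(\frac{7}{33} - \frac{10731}{1118}\right) = 13718 - \frac{346297}{36894} = \frac{505765595}{36894}$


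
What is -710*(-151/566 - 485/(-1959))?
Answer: 7561145/554397 ≈ 13.639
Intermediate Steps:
-710*(-151/566 - 485/(-1959)) = -710*(-151*1/566 - 485*(-1/1959)) = -710*(-151/566 + 485/1959) = -710*(-21299/1108794) = 7561145/554397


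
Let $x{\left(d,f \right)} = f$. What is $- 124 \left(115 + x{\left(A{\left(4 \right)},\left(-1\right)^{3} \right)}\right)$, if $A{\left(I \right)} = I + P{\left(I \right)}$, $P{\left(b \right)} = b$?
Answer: $-14136$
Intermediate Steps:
$A{\left(I \right)} = 2 I$ ($A{\left(I \right)} = I + I = 2 I$)
$- 124 \left(115 + x{\left(A{\left(4 \right)},\left(-1\right)^{3} \right)}\right) = - 124 \left(115 + \left(-1\right)^{3}\right) = - 124 \left(115 - 1\right) = \left(-124\right) 114 = -14136$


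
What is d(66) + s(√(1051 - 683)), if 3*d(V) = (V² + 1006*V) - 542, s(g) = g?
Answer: 70210/3 + 4*√23 ≈ 23423.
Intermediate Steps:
d(V) = -542/3 + V²/3 + 1006*V/3 (d(V) = ((V² + 1006*V) - 542)/3 = (-542 + V² + 1006*V)/3 = -542/3 + V²/3 + 1006*V/3)
d(66) + s(√(1051 - 683)) = (-542/3 + (⅓)*66² + (1006/3)*66) + √(1051 - 683) = (-542/3 + (⅓)*4356 + 22132) + √368 = (-542/3 + 1452 + 22132) + 4*√23 = 70210/3 + 4*√23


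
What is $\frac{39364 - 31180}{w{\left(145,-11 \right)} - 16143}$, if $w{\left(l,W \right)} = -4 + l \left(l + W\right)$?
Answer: $\frac{8184}{3283} \approx 2.4928$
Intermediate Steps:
$w{\left(l,W \right)} = -4 + l \left(W + l\right)$
$\frac{39364 - 31180}{w{\left(145,-11 \right)} - 16143} = \frac{39364 - 31180}{\left(-4 + 145^{2} - 1595\right) - 16143} = \frac{8184}{\left(-4 + 21025 - 1595\right) - 16143} = \frac{8184}{19426 - 16143} = \frac{8184}{3283}$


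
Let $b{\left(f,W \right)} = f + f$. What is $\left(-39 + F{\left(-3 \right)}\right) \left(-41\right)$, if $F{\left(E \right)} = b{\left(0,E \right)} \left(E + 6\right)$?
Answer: $1599$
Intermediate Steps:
$b{\left(f,W \right)} = 2 f$
$F{\left(E \right)} = 0$ ($F{\left(E \right)} = 2 \cdot 0 \left(E + 6\right) = 0 \left(6 + E\right) = 0$)
$\left(-39 + F{\left(-3 \right)}\right) \left(-41\right) = \left(-39 + 0\right) \left(-41\right) = \left(-39\right) \left(-41\right) = 1599$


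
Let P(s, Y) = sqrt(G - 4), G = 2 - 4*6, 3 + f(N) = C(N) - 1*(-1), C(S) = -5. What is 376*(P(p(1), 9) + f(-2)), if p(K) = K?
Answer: -2632 + 376*I*sqrt(26) ≈ -2632.0 + 1917.2*I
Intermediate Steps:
f(N) = -7 (f(N) = -3 + (-5 - 1*(-1)) = -3 + (-5 + 1) = -3 - 4 = -7)
G = -22 (G = 2 - 24 = -22)
P(s, Y) = I*sqrt(26) (P(s, Y) = sqrt(-22 - 4) = sqrt(-26) = I*sqrt(26))
376*(P(p(1), 9) + f(-2)) = 376*(I*sqrt(26) - 7) = 376*(-7 + I*sqrt(26)) = -2632 + 376*I*sqrt(26)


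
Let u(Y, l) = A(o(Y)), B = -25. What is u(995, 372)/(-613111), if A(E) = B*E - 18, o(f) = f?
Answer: 24893/613111 ≈ 0.040601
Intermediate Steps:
A(E) = -18 - 25*E (A(E) = -25*E - 18 = -18 - 25*E)
u(Y, l) = -18 - 25*Y
u(995, 372)/(-613111) = (-18 - 25*995)/(-613111) = (-18 - 24875)*(-1/613111) = -24893*(-1/613111) = 24893/613111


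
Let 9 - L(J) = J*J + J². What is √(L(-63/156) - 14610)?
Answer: I*√39481986/52 ≈ 120.84*I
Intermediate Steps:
L(J) = 9 - 2*J² (L(J) = 9 - (J*J + J²) = 9 - (J² + J²) = 9 - 2*J²)
√(L(-63/156) - 14610) = √((9 - 2*(-63/156)²) - 14610) = √((9 - 2*(-63*1/156)²) - 14610) = √((9 - 2*(-21/52)²) - 14610) = √((9 - 2*441/2704) - 14610) = √((9 - 441/1352) - 14610) = √(11727/1352 - 14610) = √(-19740993/1352) = I*√39481986/52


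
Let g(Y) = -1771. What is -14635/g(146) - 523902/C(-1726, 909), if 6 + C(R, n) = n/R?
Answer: 533866735389/6650105 ≈ 80280.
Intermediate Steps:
C(R, n) = -6 + n/R
-14635/g(146) - 523902/C(-1726, 909) = -14635/(-1771) - 523902/(-6 + 909/(-1726)) = -14635*(-1/1771) - 523902/(-6 + 909*(-1/1726)) = 14635/1771 - 523902/(-6 - 909/1726) = 14635/1771 - 523902/(-11265/1726) = 14635/1771 - 523902*(-1726/11265) = 14635/1771 + 301418284/3755 = 533866735389/6650105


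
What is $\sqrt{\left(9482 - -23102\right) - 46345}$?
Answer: $3 i \sqrt{1529} \approx 117.31 i$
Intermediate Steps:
$\sqrt{\left(9482 - -23102\right) - 46345} = \sqrt{\left(9482 + 23102\right) - 46345} = \sqrt{32584 - 46345} = \sqrt{-13761} = 3 i \sqrt{1529}$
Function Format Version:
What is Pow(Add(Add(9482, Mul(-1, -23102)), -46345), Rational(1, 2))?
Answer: Mul(3, I, Pow(1529, Rational(1, 2))) ≈ Mul(117.31, I)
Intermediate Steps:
Pow(Add(Add(9482, Mul(-1, -23102)), -46345), Rational(1, 2)) = Pow(Add(Add(9482, 23102), -46345), Rational(1, 2)) = Pow(Add(32584, -46345), Rational(1, 2)) = Pow(-13761, Rational(1, 2)) = Mul(3, I, Pow(1529, Rational(1, 2)))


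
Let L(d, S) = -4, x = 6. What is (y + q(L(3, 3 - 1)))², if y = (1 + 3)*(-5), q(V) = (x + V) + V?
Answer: 484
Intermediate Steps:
q(V) = 6 + 2*V (q(V) = (6 + V) + V = 6 + 2*V)
y = -20 (y = 4*(-5) = -20)
(y + q(L(3, 3 - 1)))² = (-20 + (6 + 2*(-4)))² = (-20 + (6 - 8))² = (-20 - 2)² = (-22)² = 484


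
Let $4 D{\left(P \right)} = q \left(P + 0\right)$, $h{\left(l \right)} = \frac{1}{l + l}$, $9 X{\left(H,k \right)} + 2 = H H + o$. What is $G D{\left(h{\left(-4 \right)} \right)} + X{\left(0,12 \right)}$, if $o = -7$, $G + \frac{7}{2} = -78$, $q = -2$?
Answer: $- \frac{195}{32} \approx -6.0938$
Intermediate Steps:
$G = - \frac{163}{2}$ ($G = - \frac{7}{2} - 78 = - \frac{163}{2} \approx -81.5$)
$X{\left(H,k \right)} = -1 + \frac{H^{2}}{9}$ ($X{\left(H,k \right)} = - \frac{2}{9} + \frac{H H - 7}{9} = - \frac{2}{9} + \frac{H^{2} - 7}{9} = - \frac{2}{9} + \frac{-7 + H^{2}}{9} = - \frac{2}{9} + \left(- \frac{7}{9} + \frac{H^{2}}{9}\right) = -1 + \frac{H^{2}}{9}$)
$h{\left(l \right)} = \frac{1}{2 l}$
$D{\left(P \right)} = - \frac{P}{2}$ ($D{\left(P \right)} = \frac{\left(-2\right) \left(P + 0\right)}{4} = \frac{\left(-2\right) P}{4} = - \frac{P}{2}$)
$G D{\left(h{\left(-4 \right)} \right)} + X{\left(0,12 \right)} = - \frac{163 \left(- \frac{\frac{1}{2} \frac{1}{-4}}{2}\right)}{2} - \left(1 - \frac{0^{2}}{9}\right) = - \frac{163 \left(- \frac{\frac{1}{2} \left(- \frac{1}{4}\right)}{2}\right)}{2} + \left(-1 + \frac{1}{9} \cdot 0\right) = - \frac{163 \left(\left(- \frac{1}{2}\right) \left(- \frac{1}{8}\right)\right)}{2} + \left(-1 + 0\right) = \left(- \frac{163}{2}\right) \frac{1}{16} - 1 = - \frac{163}{32} - 1 = - \frac{195}{32}$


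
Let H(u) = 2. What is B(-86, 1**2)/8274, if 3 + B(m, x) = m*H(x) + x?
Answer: -29/1379 ≈ -0.021030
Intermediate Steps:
B(m, x) = -3 + x + 2*m (B(m, x) = -3 + (m*2 + x) = -3 + (2*m + x) = -3 + (x + 2*m) = -3 + x + 2*m)
B(-86, 1**2)/8274 = (-3 + 1**2 + 2*(-86))/8274 = (-3 + 1 - 172)*(1/8274) = -174*1/8274 = -29/1379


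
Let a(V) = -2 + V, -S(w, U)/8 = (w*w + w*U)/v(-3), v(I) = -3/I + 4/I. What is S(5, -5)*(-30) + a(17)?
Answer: 15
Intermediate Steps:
v(I) = 1/I
S(w, U) = 24*w² + 24*U*w (S(w, U) = -8*(w*w + w*U)/(1/(-3)) = -8*(w² + U*w)/(-⅓) = -8*(w² + U*w)*(-3) = -8*(-3*w² - 3*U*w) = 24*w² + 24*U*w)
S(5, -5)*(-30) + a(17) = (24*5*(-5 + 5))*(-30) + (-2 + 17) = (24*5*0)*(-30) + 15 = 0*(-30) + 15 = 0 + 15 = 15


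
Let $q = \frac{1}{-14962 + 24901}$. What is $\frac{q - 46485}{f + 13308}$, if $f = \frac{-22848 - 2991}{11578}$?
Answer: $- \frac{5349202885292}{1531144544715} \approx -3.4936$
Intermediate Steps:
$f = - \frac{25839}{11578}$ ($f = \left(-22848 - 2991\right) \frac{1}{11578} = \left(-25839\right) \frac{1}{11578} = - \frac{25839}{11578} \approx -2.2317$)
$q = \frac{1}{9939} \approx 0.00010061$
$\frac{q - 46485}{f + 13308} = \frac{\frac{1}{9939} - 46485}{- \frac{25839}{11578} + 13308} = - \frac{462014414}{9939 \cdot \frac{154054185}{11578}} = \left(- \frac{462014414}{9939}\right) \frac{11578}{154054185} = - \frac{5349202885292}{1531144544715}$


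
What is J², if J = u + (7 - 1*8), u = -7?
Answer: 64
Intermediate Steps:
J = -8 (J = -7 + (7 - 1*8) = -7 + (7 - 8) = -7 - 1 = -8)
J² = (-8)² = 64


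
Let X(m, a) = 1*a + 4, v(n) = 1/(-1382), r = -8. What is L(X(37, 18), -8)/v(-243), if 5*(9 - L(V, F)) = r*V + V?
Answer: -275018/5 ≈ -55004.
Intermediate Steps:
v(n) = -1/1382
X(m, a) = 4 + a (X(m, a) = a + 4 = 4 + a)
L(V, F) = 9 + 7*V/5 (L(V, F) = 9 - (-8*V + V)/5 = 9 - (-7)*V/5 = 9 + 7*V/5)
L(X(37, 18), -8)/v(-243) = (9 + 7*(4 + 18)/5)/(-1/1382) = (9 + (7/5)*22)*(-1382) = (9 + 154/5)*(-1382) = (199/5)*(-1382) = -275018/5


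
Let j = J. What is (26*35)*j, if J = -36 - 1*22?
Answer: -52780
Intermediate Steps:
J = -58 (J = -36 - 22 = -58)
j = -58
(26*35)*j = (26*35)*(-58) = 910*(-58) = -52780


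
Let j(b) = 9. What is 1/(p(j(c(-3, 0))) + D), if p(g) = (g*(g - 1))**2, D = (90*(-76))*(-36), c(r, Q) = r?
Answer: 1/251424 ≈ 3.9773e-6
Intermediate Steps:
D = 246240 (D = -6840*(-36) = 246240)
p(g) = g**2*(-1 + g)**2 (p(g) = (g*(-1 + g))**2 = g**2*(-1 + g)**2)
1/(p(j(c(-3, 0))) + D) = 1/(9**2*(-1 + 9)**2 + 246240) = 1/(81*8**2 + 246240) = 1/(81*64 + 246240) = 1/(5184 + 246240) = 1/251424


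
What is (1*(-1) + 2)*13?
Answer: 13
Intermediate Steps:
(1*(-1) + 2)*13 = (-1 + 2)*13 = 1*13 = 13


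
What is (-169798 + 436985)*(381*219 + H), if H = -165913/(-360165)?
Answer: 8029496602932076/360165 ≈ 2.2294e+10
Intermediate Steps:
H = 165913/360165 (H = -165913*(-1/360165) = 165913/360165 ≈ 0.46066)
(-169798 + 436985)*(381*219 + H) = (-169798 + 436985)*(381*219 + 165913/360165) = 267187*(83439 + 165913/360165) = 267187*(30051973348/360165) = 8029496602932076/360165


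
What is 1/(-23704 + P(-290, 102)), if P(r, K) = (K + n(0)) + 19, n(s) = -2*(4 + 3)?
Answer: -1/23597 ≈ -4.2378e-5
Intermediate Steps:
n(s) = -14 (n(s) = -2*7 = -14)
P(r, K) = 5 + K (P(r, K) = (K - 14) + 19 = (-14 + K) + 19 = 5 + K)
1/(-23704 + P(-290, 102)) = 1/(-23704 + (5 + 102)) = 1/(-23704 + 107) = 1/(-23597) = -1/23597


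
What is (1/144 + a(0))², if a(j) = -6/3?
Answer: 82369/20736 ≈ 3.9723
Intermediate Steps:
a(j) = -2 (a(j) = -6*⅓ = -2)
(1/144 + a(0))² = (1/144 - 2)² = (-287/144)² = 82369/20736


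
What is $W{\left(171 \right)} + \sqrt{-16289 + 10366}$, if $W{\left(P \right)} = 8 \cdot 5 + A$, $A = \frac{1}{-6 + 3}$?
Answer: $\frac{119}{3} + i \sqrt{5923} \approx 39.667 + 76.961 i$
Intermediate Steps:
$A = - \frac{1}{3}$ ($A = \frac{1}{-3} = - \frac{1}{3} \approx -0.33333$)
$W{\left(P \right)} = \frac{119}{3}$ ($W{\left(P \right)} = 8 \cdot 5 - \frac{1}{3} = 40 - \frac{1}{3} = \frac{119}{3}$)
$W{\left(171 \right)} + \sqrt{-16289 + 10366} = \frac{119}{3} + \sqrt{-16289 + 10366} = \frac{119}{3} + \sqrt{-5923} = \frac{119}{3} + i \sqrt{5923}$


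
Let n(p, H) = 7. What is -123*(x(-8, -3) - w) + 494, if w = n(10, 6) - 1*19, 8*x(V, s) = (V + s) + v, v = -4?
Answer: -6011/8 ≈ -751.38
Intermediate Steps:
x(V, s) = -1/2 + V/8 + s/8 (x(V, s) = ((V + s) - 4)/8 = (-4 + V + s)/8 = -1/2 + V/8 + s/8)
w = -12 (w = 7 - 1*19 = 7 - 19 = -12)
-123*(x(-8, -3) - w) + 494 = -123*((-1/2 + (1/8)*(-8) + (1/8)*(-3)) - 1*(-12)) + 494 = -123*((-1/2 - 1 - 3/8) + 12) + 494 = -123*(-15/8 + 12) + 494 = -123*81/8 + 494 = -9963/8 + 494 = -6011/8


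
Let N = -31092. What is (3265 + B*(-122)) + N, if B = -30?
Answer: -24167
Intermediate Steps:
(3265 + B*(-122)) + N = (3265 - 30*(-122)) - 31092 = (3265 + 3660) - 31092 = 6925 - 31092 = -24167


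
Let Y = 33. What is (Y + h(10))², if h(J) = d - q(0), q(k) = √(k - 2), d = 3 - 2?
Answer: (34 - I*√2)² ≈ 1154.0 - 96.167*I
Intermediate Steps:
d = 1
q(k) = √(-2 + k)
h(J) = 1 - I*√2 (h(J) = 1 - √(-2 + 0) = 1 - √(-2) = 1 - I*√2)
(Y + h(10))² = (33 + (1 - I*√2))² = (34 - I*√2)²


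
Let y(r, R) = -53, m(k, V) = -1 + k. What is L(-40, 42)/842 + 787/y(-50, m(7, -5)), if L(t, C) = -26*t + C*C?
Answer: -257021/22313 ≈ -11.519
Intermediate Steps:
L(t, C) = C**2 - 26*t (L(t, C) = -26*t + C**2 = C**2 - 26*t)
L(-40, 42)/842 + 787/y(-50, m(7, -5)) = (42**2 - 26*(-40))/842 + 787/(-53) = (1764 + 1040)*(1/842) + 787*(-1/53) = 2804*(1/842) - 787/53 = 1402/421 - 787/53 = -257021/22313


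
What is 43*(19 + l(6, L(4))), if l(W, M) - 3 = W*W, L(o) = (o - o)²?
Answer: 2494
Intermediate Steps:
L(o) = 0 (L(o) = 0² = 0)
l(W, M) = 3 + W² (l(W, M) = 3 + W*W = 3 + W²)
43*(19 + l(6, L(4))) = 43*(19 + (3 + 6²)) = 43*(19 + (3 + 36)) = 43*(19 + 39) = 43*58 = 2494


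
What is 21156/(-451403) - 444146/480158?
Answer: -105323529743/108372380837 ≈ -0.97187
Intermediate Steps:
21156/(-451403) - 444146/480158 = 21156*(-1/451403) - 444146*1/480158 = -21156/451403 - 222073/240079 = -105323529743/108372380837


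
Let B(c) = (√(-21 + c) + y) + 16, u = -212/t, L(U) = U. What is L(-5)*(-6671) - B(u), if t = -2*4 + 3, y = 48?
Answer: 33291 - √535/5 ≈ 33286.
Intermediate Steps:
t = -5 (t = -8 + 3 = -5)
u = 212/5 (u = -212/(-5) = -212*(-⅕) = 212/5 ≈ 42.400)
B(c) = 64 + √(-21 + c) (B(c) = (√(-21 + c) + 48) + 16 = (48 + √(-21 + c)) + 16 = 64 + √(-21 + c))
L(-5)*(-6671) - B(u) = -5*(-6671) - (64 + √(-21 + 212/5)) = 33355 - (64 + √(107/5)) = 33355 - (64 + √535/5) = 33355 + (-64 - √535/5) = 33291 - √535/5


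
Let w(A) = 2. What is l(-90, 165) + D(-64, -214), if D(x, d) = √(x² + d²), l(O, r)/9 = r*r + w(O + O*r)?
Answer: 245043 + 2*√12473 ≈ 2.4527e+5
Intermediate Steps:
l(O, r) = 18 + 9*r² (l(O, r) = 9*(r*r + 2) = 9*(r² + 2) = 9*(2 + r²) = 18 + 9*r²)
D(x, d) = √(d² + x²)
l(-90, 165) + D(-64, -214) = (18 + 9*165²) + √((-214)² + (-64)²) = (18 + 9*27225) + √(45796 + 4096) = (18 + 245025) + √49892 = 245043 + 2*√12473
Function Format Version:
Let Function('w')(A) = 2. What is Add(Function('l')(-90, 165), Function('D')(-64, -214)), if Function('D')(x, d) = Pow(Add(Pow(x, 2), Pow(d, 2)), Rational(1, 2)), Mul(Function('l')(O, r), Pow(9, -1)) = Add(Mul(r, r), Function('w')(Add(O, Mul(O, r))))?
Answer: Add(245043, Mul(2, Pow(12473, Rational(1, 2)))) ≈ 2.4527e+5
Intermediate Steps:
Function('l')(O, r) = Add(18, Mul(9, Pow(r, 2))) (Function('l')(O, r) = Mul(9, Add(Mul(r, r), 2)) = Mul(9, Add(Pow(r, 2), 2)) = Mul(9, Add(2, Pow(r, 2))) = Add(18, Mul(9, Pow(r, 2))))
Function('D')(x, d) = Pow(Add(Pow(d, 2), Pow(x, 2)), Rational(1, 2))
Add(Function('l')(-90, 165), Function('D')(-64, -214)) = Add(Add(18, Mul(9, Pow(165, 2))), Pow(Add(Pow(-214, 2), Pow(-64, 2)), Rational(1, 2))) = Add(Add(18, Mul(9, 27225)), Pow(Add(45796, 4096), Rational(1, 2))) = Add(Add(18, 245025), Pow(49892, Rational(1, 2))) = Add(245043, Mul(2, Pow(12473, Rational(1, 2))))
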